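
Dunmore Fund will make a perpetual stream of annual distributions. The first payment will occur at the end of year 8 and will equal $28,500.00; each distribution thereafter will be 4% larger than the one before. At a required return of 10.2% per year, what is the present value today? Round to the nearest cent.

$232906.71

Value at end of year 7: C₁ / (r − g) = $28,500.00 / (0.102 − 0.04) = $459,677.4194
Discount to today: PV = $459,677.4194 / (1 + 0.102)^7 = $459,677.4194 / 1.973655 = $232,906.71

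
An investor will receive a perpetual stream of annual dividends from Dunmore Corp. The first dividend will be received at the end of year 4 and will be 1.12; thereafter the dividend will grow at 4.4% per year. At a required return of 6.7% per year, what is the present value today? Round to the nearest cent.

Value at end of year 3: C₁ / (r − g) = 1.12 / (0.067 − 0.044) = 48.6957
Discount to today: PV = 48.6957 / (1 + 0.067)^3 = 48.6957 / 1.214768 = 40.09

40.09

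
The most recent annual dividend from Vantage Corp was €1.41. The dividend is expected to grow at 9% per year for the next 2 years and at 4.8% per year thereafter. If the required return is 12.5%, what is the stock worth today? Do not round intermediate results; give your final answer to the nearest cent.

D_1 = 1.53690
D_2 = 1.67522
Terminal value at year 2: TV = D_2×(1+g_2)/(r−g_2) = 1.75563/0.077 = 22.80041
P_0 = D_1/(1+r)^1 + D_2/(1+r)^2 + TV/(1+r)^2
    = 1.36613 + 1.32363 + 18.01514 = 20.70490

€20.70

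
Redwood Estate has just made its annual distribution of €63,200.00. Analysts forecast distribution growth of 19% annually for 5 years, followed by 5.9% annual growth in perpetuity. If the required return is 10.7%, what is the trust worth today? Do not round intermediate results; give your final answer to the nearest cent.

D_1 = 75208.00000
D_2 = 89497.52000
D_3 = 106502.04880
D_4 = 126737.43807
D_5 = 150817.55131
Terminal value at year 5: TV = D_5×(1+g_2)/(r−g_2) = 159715.78683/0.048 = 3327412.22568
P_0 = D_1/(1+r)^1 + D_2/(1+r)^2 + D_3/(1+r)^3 + D_4/(1+r)^4 + D_5/(1+r)^5 + TV/(1+r)^5
    = 67938.57272 + 73032.43138 + 78508.21440 + 84394.55748 + 90722.24337 + 2001559.49427 = 2396155.51361

€2396155.51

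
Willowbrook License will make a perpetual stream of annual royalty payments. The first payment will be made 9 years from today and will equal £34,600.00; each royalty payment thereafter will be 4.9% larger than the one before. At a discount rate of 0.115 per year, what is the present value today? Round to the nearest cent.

Value at end of year 8: C₁ / (r − g) = £34,600.00 / (0.115 − 0.049) = £524,242.4242
Discount to today: PV = £524,242.4242 / (1 + 0.115)^8 = £524,242.4242 / 2.388905 = £219,448.81

£219448.81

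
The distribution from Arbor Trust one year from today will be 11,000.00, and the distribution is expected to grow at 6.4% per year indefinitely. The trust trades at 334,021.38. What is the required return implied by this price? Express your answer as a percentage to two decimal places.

P = D₁/(r − g) ⇒ r = D₁/P + g = 11,000.0000/334,021.38 + 0.064 = 0.032932 + 0.064 = 0.096932

9.69%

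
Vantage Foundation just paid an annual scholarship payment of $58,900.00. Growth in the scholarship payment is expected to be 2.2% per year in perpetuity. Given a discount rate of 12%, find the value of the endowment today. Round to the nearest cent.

D₁ = D₀ × (1 + g) = $58,900.00 × 1.022 = $60,195.8000
Growing perpetuity: P = D₁ / (r − g) = $60,195.8000 / (0.12 − 0.022) = $614,242.86

$614242.86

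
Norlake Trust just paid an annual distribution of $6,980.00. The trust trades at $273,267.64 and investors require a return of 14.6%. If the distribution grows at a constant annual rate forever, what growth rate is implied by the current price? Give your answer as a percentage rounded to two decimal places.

P = D₀(1+g)/(r−g) ⇒ P(r−g) = D₀(1+g) ⇒ g(P+D₀) = P·r − D₀
g = (P·r − D₀)/(P + D₀) = ($273,267.64×0.146 − $6,980.00) / ($273,267.64 + $6,980.00) = 0.117457

11.75%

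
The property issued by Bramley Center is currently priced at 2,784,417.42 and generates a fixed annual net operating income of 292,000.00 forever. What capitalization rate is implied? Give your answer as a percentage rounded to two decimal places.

P = C/r ⇒ r = C/P = 292,000.00/2,784,417.42 = 0.104869

10.49%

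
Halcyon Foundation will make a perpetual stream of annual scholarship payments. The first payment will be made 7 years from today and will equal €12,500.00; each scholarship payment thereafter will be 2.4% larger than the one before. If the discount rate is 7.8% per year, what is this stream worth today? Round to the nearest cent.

€147503.96

Value at end of year 6: C₁ / (r − g) = €12,500.00 / (0.078 − 0.024) = €231,481.4815
Discount to today: PV = €231,481.4815 / (1 + 0.078)^6 = €231,481.4815 / 1.569324 = €147,503.96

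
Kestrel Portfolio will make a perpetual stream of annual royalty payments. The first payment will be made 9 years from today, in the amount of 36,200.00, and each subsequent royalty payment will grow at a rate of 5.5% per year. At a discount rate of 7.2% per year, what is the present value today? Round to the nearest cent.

Value at end of year 8: C₁ / (r − g) = 36,200.00 / (0.072 − 0.055) = 2,129,411.7647
Discount to today: PV = 2,129,411.7647 / (1 + 0.072)^8 = 2,129,411.7647 / 1.744047 = 1,220,959.80

1220959.80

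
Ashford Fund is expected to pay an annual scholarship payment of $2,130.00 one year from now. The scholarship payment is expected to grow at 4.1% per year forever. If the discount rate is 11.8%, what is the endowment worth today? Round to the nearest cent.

Growing perpetuity: P = D₁ / (r − g) = $2,130.0000 / (0.118 − 0.041) = $27,662.34

$27662.34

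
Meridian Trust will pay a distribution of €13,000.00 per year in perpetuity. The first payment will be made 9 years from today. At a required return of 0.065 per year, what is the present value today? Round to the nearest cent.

Value at end of year 8: C / r = €13,000.00 / 0.065 = €200,000.0000
Discount to today: PV = €200,000.0000 / (1 + 0.065)^8 = €200,000.0000 / 1.654996 = €120,846.24

€120846.24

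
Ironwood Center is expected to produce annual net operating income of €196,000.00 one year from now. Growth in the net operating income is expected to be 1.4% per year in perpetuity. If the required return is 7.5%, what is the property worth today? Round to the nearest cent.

Growing perpetuity: P = D₁ / (r − g) = €196,000.0000 / (0.075 − 0.014) = €3,213,114.75

€3213114.75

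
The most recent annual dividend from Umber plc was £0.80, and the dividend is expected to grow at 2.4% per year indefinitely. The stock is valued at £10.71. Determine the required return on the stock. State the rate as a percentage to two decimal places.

10.05%

D₁ = £0.80 × 1.024 = £0.8192
P = D₁/(r − g) ⇒ r = D₁/P + g = £0.8192/£10.71 + 0.024 = 0.076489 + 0.024 = 0.100489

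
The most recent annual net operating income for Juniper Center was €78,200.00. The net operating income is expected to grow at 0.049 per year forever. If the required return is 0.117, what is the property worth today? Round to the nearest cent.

D₁ = D₀ × (1 + g) = €78,200.00 × 1.049 = €82,031.8000
Growing perpetuity: P = D₁ / (r − g) = €82,031.8000 / (0.117 − 0.049) = €1,206,350.00

€1206350.00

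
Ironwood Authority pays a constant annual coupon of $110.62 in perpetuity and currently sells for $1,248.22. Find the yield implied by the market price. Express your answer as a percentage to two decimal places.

8.86%

P = C/r ⇒ r = C/P = $110.62/$1,248.22 = 0.088622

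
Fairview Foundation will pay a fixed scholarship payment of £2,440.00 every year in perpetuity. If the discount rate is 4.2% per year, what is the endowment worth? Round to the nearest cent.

£58095.24

Level perpetuity: PV = C / r = £2,440.00 / 0.042 = £58,095.24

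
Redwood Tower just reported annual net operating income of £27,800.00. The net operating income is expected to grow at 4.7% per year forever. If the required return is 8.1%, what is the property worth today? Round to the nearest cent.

D₁ = D₀ × (1 + g) = £27,800.00 × 1.047 = £29,106.6000
Growing perpetuity: P = D₁ / (r − g) = £29,106.6000 / (0.081 − 0.047) = £856,076.47

£856076.47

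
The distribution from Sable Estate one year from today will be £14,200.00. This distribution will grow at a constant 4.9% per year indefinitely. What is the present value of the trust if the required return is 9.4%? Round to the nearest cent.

£315555.56

Growing perpetuity: P = D₁ / (r − g) = £14,200.0000 / (0.094 − 0.049) = £315,555.56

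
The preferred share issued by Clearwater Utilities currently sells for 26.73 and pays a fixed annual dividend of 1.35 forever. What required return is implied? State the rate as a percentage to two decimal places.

P = C/r ⇒ r = C/P = 1.35/26.73 = 0.050505

5.05%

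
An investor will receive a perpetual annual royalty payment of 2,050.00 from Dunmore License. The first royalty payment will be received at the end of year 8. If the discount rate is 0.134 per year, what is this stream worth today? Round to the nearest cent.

6343.92

Value at end of year 7: C / r = 2,050.00 / 0.134 = 15,298.5075
Discount to today: PV = 15,298.5075 / (1 + 0.134)^7 = 15,298.5075 / 2.411523 = 6,343.92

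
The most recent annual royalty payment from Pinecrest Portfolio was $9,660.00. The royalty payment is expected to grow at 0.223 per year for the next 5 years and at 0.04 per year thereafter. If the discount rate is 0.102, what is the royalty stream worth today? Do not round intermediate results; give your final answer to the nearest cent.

D_1 = 11814.18000
D_2 = 14448.74214
D_3 = 17670.81164
D_4 = 21611.40263
D_5 = 26430.74542
Terminal value at year 5: TV = D_5×(1+g_2)/(r−g_2) = 27487.97524/0.062 = 443354.43929
P_0 = D_1/(1+r)^1 + D_2/(1+r)^2 + D_3/(1+r)^3 + D_4/(1+r)^4 + D_5/(1+r)^5 + TV/(1+r)^5
    = 10720.67151 + 11897.80513 + 13204.18845 + 14654.01314 + 16263.02910 + 272799.19776 = 339538.90507

$339538.91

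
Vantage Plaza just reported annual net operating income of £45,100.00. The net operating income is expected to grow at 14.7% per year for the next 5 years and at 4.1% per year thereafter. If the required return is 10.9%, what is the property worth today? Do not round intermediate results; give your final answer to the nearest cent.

£1066871.69

D_1 = 51729.70000
D_2 = 59333.96590
D_3 = 68056.05889
D_4 = 78060.29954
D_5 = 89535.16358
Terminal value at year 5: TV = D_5×(1+g_2)/(r−g_2) = 93206.10528/0.068 = 1370678.01887
P_0 = D_1/(1+r)^1 + D_2/(1+r)^2 + D_3/(1+r)^3 + D_4/(1+r)^4 + D_5/(1+r)^5 + TV/(1+r)^5
    = 46645.35618 + 48243.66414 + 49896.73830 + 51606.45521 + 53374.75575 + 817104.71668 = 1066871.68626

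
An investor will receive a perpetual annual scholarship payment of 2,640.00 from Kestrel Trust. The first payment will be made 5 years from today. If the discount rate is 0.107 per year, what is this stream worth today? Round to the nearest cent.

16429.70

Value at end of year 4: C / r = 2,640.00 / 0.107 = 24,672.8972
Discount to today: PV = 24,672.8972 / (1 + 0.107)^4 = 24,672.8972 / 1.501725 = 16,429.70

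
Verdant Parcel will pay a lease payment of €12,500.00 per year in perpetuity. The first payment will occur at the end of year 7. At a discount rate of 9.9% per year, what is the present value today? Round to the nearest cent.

€71661.96

Value at end of year 6: C / r = €12,500.00 / 0.099 = €126,262.6263
Discount to today: PV = €126,262.6263 / (1 + 0.099)^6 = €126,262.6263 / 1.761920 = €71,661.96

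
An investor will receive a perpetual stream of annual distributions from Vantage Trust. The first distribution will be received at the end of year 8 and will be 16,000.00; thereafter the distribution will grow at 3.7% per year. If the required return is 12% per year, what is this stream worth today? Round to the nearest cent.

87199.85

Value at end of year 7: C₁ / (r − g) = 16,000.00 / (0.12 − 0.037) = 192,771.0843
Discount to today: PV = 192,771.0843 / (1 + 0.12)^7 = 192,771.0843 / 2.210681 = 87,199.85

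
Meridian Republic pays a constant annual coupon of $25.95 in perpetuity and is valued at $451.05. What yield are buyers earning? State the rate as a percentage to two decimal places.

5.75%

P = C/r ⇒ r = C/P = $25.95/$451.05 = 0.057532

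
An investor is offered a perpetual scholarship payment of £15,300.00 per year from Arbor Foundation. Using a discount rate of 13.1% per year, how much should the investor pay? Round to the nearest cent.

Level perpetuity: PV = C / r = £15,300.00 / 0.131 = £116,793.89

£116793.89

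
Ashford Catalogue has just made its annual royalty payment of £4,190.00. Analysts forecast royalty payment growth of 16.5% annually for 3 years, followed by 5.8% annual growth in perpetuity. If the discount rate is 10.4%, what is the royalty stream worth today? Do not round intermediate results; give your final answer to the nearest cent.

£127254.22

D_1 = 4881.35000
D_2 = 5686.77275
D_3 = 6625.09025
Terminal value at year 3: TV = D_3×(1+g_2)/(r−g_2) = 7009.34549/0.046 = 152377.07584
P_0 = D_1/(1+r)^1 + D_2/(1+r)^2 + D_3/(1+r)^3 + TV/(1+r)^3
    = 4421.51268 + 4665.81728 + 4923.62059 + 113243.27349 = 127254.22403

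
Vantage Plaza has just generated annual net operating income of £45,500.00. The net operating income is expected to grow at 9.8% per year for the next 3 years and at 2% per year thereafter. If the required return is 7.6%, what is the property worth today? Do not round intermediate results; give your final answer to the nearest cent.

D_1 = 49959.00000
D_2 = 54854.98200
D_3 = 60230.77024
Terminal value at year 3: TV = D_3×(1+g_2)/(r−g_2) = 61435.38564/0.056 = 1097060.45787
P_0 = D_1/(1+r)^1 + D_2/(1+r)^2 + D_3/(1+r)^3 + TV/(1+r)^3
    = 46430.29740 + 47379.61575 + 48348.34395 + 880630.55050 = 1022788.80759

£1022788.81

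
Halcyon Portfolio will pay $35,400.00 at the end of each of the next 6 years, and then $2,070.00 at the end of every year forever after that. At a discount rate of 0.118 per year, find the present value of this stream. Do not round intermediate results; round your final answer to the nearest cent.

PV of 6-year annuity: $35,400.00 × [1 − (1+0.118)^−6] / 0.118 = 146371.97995
Perpetuity value at year 6: $2,070.00 / 0.118 = 17542.37288
PV of perpetuity: 17542.37288 / (1+0.118)^6 = 8983.33338
Total PV = 146371.97995 + 8983.33338 = 155355.31333

$155355.31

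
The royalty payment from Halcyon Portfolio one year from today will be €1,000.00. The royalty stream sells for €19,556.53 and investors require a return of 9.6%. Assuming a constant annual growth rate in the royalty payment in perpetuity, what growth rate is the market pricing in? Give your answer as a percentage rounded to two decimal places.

4.49%

P = D₁/(r−g) ⇒ g = r − D₁/P = 0.096 − €1,000.00/€19,556.53 = 0.044866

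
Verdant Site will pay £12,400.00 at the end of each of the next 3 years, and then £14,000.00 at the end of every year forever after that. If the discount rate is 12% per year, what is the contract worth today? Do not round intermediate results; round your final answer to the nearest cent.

£112823.74

PV of 3-year annuity: £12,400.00 × [1 − (1+0.12)^−3] / 0.12 = 29782.70773
Perpetuity value at year 3: £14,000.00 / 0.12 = 116666.66667
PV of perpetuity: 116666.66667 / (1+0.12)^3 = 83041.02891
Total PV = 29782.70773 + 83041.02891 = 112823.73664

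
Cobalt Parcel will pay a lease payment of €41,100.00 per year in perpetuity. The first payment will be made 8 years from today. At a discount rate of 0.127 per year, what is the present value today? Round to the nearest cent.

€140142.77

Value at end of year 7: C / r = €41,100.00 / 0.127 = €323,622.0472
Discount to today: PV = €323,622.0472 / (1 + 0.127)^7 = €323,622.0472 / 2.309231 = €140,142.77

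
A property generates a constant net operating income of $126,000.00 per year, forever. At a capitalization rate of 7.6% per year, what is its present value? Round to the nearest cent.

$1657894.74

Level perpetuity: PV = C / r = $126,000.00 / 0.076 = $1,657,894.74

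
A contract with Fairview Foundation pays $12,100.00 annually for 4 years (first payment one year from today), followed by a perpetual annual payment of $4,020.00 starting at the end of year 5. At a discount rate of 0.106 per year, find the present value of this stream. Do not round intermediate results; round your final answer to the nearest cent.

PV of 4-year annuity: $12,100.00 × [1 − (1+0.106)^−4] / 0.106 = 37862.45721
Perpetuity value at year 4: $4,020.00 / 0.106 = 37924.52830
PV of perpetuity: 37924.52830 / (1+0.106)^4 = 25345.43095
Total PV = 37862.45721 + 25345.43095 = 63207.88816

$63207.89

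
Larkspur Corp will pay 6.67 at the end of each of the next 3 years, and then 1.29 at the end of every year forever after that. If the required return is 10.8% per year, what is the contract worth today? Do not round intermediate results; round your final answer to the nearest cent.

25.14

PV of 3-year annuity: 6.67 × [1 − (1+0.108)^−3] / 0.108 = 16.35644
Perpetuity value at year 3: 1.29 / 0.108 = 11.94444
PV of perpetuity: 11.94444 / (1+0.108)^3 = 8.78105
Total PV = 16.35644 + 8.78105 = 25.13750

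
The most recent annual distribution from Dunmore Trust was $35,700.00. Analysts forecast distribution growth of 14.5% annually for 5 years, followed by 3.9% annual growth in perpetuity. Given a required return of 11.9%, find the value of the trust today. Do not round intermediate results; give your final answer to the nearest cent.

D_1 = 40876.50000
D_2 = 46803.59250
D_3 = 53590.11341
D_4 = 61360.67986
D_5 = 70257.97844
Terminal value at year 5: TV = D_5×(1+g_2)/(r−g_2) = 72998.03960/0.08 = 912475.49495
P_0 = D_1/(1+r)^1 + D_2/(1+r)^2 + D_3/(1+r)^3 + D_4/(1+r)^4 + D_5/(1+r)^5 + TV/(1+r)^5
    = 36529.49062 + 37378.25447 + 38246.73939 + 39135.40357 + 40044.71590 + 520080.74772 = 711415.35166

$711415.35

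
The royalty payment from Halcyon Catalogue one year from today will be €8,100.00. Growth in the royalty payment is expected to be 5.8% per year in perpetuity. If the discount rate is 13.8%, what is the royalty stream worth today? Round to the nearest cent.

Growing perpetuity: P = D₁ / (r − g) = €8,100.0000 / (0.138 − 0.058) = €101,250.00

€101250.00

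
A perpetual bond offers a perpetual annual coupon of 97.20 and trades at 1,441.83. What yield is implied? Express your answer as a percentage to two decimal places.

P = C/r ⇒ r = C/P = 97.20/1,441.83 = 0.067414

6.74%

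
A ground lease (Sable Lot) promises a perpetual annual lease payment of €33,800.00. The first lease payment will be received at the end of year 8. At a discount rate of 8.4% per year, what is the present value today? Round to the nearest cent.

Value at end of year 7: C / r = €33,800.00 / 0.084 = €402,380.9524
Discount to today: PV = €402,380.9524 / (1 + 0.084)^7 = €402,380.9524 / 1.758754 = €228,787.58

€228787.58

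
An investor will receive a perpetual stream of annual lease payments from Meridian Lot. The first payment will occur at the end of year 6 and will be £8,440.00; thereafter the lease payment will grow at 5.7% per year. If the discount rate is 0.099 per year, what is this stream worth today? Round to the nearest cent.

Value at end of year 5: C₁ / (r − g) = £8,440.00 / (0.099 − 0.057) = £200,952.3810
Discount to today: PV = £200,952.3810 / (1 + 0.099)^5 = £200,952.3810 / 1.603203 = £125,344.33

£125344.33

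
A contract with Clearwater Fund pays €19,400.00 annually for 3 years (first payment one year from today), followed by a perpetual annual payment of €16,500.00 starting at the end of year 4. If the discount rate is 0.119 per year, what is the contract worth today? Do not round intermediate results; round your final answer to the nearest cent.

€145632.76

PV of 3-year annuity: €19,400.00 × [1 − (1+0.119)^−3] / 0.119 = 46675.71339
Perpetuity value at year 3: €16,500.00 / 0.119 = 138655.46218
PV of perpetuity: 138655.46218 / (1+0.119)^3 = 98957.04616
Total PV = 46675.71339 + 98957.04616 = 145632.75955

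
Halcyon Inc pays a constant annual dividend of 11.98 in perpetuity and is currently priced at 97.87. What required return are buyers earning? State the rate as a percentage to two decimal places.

P = C/r ⇒ r = C/P = 11.98/97.87 = 0.122407

12.24%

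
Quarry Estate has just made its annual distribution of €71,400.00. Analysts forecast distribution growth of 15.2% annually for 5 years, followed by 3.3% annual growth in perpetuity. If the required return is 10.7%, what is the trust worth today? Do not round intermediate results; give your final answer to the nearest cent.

€1619410.57

D_1 = 82252.80000
D_2 = 94755.22560
D_3 = 109158.01989
D_4 = 125750.03891
D_5 = 144864.04483
Terminal value at year 5: TV = D_5×(1+g_2)/(r−g_2) = 149644.55831/0.074 = 2022223.76093
P_0 = D_1/(1+r)^1 + D_2/(1+r)^2 + D_3/(1+r)^3 + D_4/(1+r)^4 + D_5/(1+r)^5 + TV/(1+r)^5
    = 74302.43902 + 77322.86337 + 80466.06920 + 83737.04763 + 87140.99265 + 1216441.15418 = 1619410.56606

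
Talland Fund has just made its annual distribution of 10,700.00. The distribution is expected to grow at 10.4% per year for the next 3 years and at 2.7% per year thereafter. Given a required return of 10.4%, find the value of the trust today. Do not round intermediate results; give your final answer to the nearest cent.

D_1 = 11812.80000
D_2 = 13041.33120
D_3 = 14397.62964
Terminal value at year 3: TV = D_3×(1+g_2)/(r−g_2) = 14786.36565/0.077 = 192030.72267
P_0 = D_1/(1+r)^1 + D_2/(1+r)^2 + D_3/(1+r)^3 + TV/(1+r)^3
    = 10700.00000 + 10700.00000 + 10700.00000 + 142712.98701 = 174812.98701

174812.99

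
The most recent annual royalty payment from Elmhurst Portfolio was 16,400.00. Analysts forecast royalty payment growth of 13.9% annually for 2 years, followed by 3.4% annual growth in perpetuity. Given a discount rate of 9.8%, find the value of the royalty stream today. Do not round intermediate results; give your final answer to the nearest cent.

319779.70

D_1 = 18679.60000
D_2 = 21276.06440
Terminal value at year 2: TV = D_2×(1+g_2)/(r−g_2) = 21999.45059/0.064 = 343741.41546
P_0 = D_1/(1+r)^1 + D_2/(1+r)^2 + TV/(1+r)^2
    = 17012.38616 + 17647.63919 + 285119.67069 = 319779.69604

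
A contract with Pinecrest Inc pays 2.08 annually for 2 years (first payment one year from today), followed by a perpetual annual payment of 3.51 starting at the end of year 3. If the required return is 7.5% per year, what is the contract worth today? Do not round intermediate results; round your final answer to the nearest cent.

44.23

PV of 2-year annuity: 2.08 × [1 − (1+0.075)^−2] / 0.075 = 3.73478
Perpetuity value at year 2: 3.51 / 0.075 = 46.80000
PV of perpetuity: 46.80000 / (1+0.075)^2 = 40.49757
Total PV = 3.73478 + 40.49757 = 44.23234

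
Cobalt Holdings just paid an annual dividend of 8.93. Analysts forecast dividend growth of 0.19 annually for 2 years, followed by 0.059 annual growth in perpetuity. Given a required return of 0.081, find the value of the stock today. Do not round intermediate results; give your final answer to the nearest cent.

541.57

D_1 = 10.62670
D_2 = 12.64577
Terminal value at year 2: TV = D_2×(1+g_2)/(r−g_2) = 13.39187/0.022 = 608.72153
P_0 = D_1/(1+r)^1 + D_2/(1+r)^2 + TV/(1+r)^2
    = 9.83043 + 10.82166 + 520.91549 = 541.56759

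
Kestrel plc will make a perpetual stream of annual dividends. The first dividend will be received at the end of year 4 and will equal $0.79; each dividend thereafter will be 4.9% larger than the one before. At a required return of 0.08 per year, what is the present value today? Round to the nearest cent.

Value at end of year 3: C₁ / (r − g) = $0.79 / (0.08 − 0.049) = $25.4839
Discount to today: PV = $25.4839 / (1 + 0.08)^3 = $25.4839 / 1.259712 = $20.23

$20.23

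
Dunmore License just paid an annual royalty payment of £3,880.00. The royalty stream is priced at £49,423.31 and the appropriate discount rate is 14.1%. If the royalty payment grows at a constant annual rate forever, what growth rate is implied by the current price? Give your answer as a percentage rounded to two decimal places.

P = D₀(1+g)/(r−g) ⇒ P(r−g) = D₀(1+g) ⇒ g(P+D₀) = P·r − D₀
g = (P·r − D₀)/(P + D₀) = (£49,423.31×0.141 − £3,880.00) / (£49,423.31 + £3,880.00) = 0.057945

5.79%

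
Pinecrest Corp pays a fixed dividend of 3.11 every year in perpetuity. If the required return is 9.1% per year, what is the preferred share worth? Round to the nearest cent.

Level perpetuity: PV = C / r = 3.11 / 0.091 = 34.18

34.18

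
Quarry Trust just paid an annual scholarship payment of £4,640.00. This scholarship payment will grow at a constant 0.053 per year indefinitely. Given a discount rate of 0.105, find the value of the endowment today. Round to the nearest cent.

D₁ = D₀ × (1 + g) = £4,640.00 × 1.053 = £4,885.9200
Growing perpetuity: P = D₁ / (r − g) = £4,885.9200 / (0.105 − 0.053) = £93,960.00

£93960.00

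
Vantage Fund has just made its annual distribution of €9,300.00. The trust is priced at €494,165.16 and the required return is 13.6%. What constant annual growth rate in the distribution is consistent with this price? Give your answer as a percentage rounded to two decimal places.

P = D₀(1+g)/(r−g) ⇒ P(r−g) = D₀(1+g) ⇒ g(P+D₀) = P·r − D₀
g = (P·r − D₀)/(P + D₀) = (€494,165.16×0.136 − €9,300.00) / (€494,165.16 + €9,300.00) = 0.115016

11.50%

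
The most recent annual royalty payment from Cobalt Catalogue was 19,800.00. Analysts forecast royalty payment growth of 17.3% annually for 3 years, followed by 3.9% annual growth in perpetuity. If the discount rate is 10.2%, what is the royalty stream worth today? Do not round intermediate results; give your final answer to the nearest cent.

461200.59

D_1 = 23225.40000
D_2 = 27243.39420
D_3 = 31956.50140
Terminal value at year 3: TV = D_3×(1+g_2)/(r−g_2) = 33202.80495/0.063 = 527028.65002
P_0 = D_1/(1+r)^1 + D_2/(1+r)^2 + D_3/(1+r)^3 + TV/(1+r)^3
    = 21075.68058 + 22433.55111 + 23878.90694 + 393812.44941 = 461200.58804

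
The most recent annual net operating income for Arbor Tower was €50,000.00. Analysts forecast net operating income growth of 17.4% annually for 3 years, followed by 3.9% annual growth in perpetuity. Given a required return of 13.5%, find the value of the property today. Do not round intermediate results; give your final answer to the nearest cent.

€759414.42

D_1 = 58700.00000
D_2 = 68913.80000
D_3 = 80904.80120
Terminal value at year 3: TV = D_3×(1+g_2)/(r−g_2) = 84060.08845/0.096 = 875625.92132
P_0 = D_1/(1+r)^1 + D_2/(1+r)^2 + D_3/(1+r)^3 + TV/(1+r)^3
    = 51718.06167 + 53495.15807 + 55333.31768 + 598867.88617 = 759414.42359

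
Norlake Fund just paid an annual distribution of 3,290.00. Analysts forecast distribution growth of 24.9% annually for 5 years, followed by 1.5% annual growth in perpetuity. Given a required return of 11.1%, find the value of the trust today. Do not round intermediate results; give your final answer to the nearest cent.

D_1 = 4109.21000
D_2 = 5132.40329
D_3 = 6410.37171
D_4 = 8006.55426
D_5 = 10000.18628
Terminal value at year 5: TV = D_5×(1+g_2)/(r−g_2) = 10150.18907/0.096 = 105731.13616
P_0 = D_1/(1+r)^1 + D_2/(1+r)^2 + D_3/(1+r)^3 + D_4/(1+r)^4 + D_5/(1+r)^5 + TV/(1+r)^5
    = 3698.65887 + 4158.07824 + 4674.56320 + 5255.20202 + 5907.96339 + 62464.40454 = 86158.87026

86158.87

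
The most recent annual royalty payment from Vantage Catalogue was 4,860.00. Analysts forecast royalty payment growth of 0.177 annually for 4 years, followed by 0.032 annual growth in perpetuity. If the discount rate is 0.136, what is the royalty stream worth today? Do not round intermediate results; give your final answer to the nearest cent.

76832.95

D_1 = 5720.22000
D_2 = 6732.69894
D_3 = 7924.38665
D_4 = 9327.00309
Terminal value at year 4: TV = D_4×(1+g_2)/(r−g_2) = 9625.46719/0.104 = 92552.56912
P_0 = D_1/(1+r)^1 + D_2/(1+r)^2 + D_3/(1+r)^3 + D_4/(1+r)^4 + TV/(1+r)^4
    = 5035.40493 + 5217.14049 + 5405.43518 + 5600.52571 + 55574.44741 = 76832.95372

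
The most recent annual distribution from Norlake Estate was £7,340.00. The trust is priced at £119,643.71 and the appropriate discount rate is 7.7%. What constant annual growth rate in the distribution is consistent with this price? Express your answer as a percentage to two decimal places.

1.47%

P = D₀(1+g)/(r−g) ⇒ P(r−g) = D₀(1+g) ⇒ g(P+D₀) = P·r − D₀
g = (P·r − D₀)/(P + D₀) = (£119,643.71×0.077 − £7,340.00) / (£119,643.71 + £7,340.00) = 0.014747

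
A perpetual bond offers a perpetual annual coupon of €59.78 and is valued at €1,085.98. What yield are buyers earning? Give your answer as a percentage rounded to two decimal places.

5.50%

P = C/r ⇒ r = C/P = €59.78/€1,085.98 = 0.055047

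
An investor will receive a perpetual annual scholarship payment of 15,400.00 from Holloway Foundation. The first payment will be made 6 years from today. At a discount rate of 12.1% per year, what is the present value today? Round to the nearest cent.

Value at end of year 5: C / r = 15,400.00 / 0.121 = 127,272.7273
Discount to today: PV = 127,272.7273 / (1 + 0.121)^5 = 127,272.7273 / 1.770223 = 71,896.42

71896.42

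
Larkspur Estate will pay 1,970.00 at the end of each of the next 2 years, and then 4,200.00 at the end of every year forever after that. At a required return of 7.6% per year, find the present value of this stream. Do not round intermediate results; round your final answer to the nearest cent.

PV of 2-year annuity: 1,970.00 × [1 − (1+0.076)^−2] / 0.076 = 3532.39314
Perpetuity value at year 2: 4,200.00 / 0.076 = 55263.15789
PV of perpetuity: 55263.15789 / (1+0.076)^2 = 47732.16744
Total PV = 3532.39314 + 47732.16744 = 51264.56058

51264.56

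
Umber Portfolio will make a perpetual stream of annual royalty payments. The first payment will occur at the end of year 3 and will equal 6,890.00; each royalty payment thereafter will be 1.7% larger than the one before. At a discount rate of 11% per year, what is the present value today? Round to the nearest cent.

60129.88

Value at end of year 2: C₁ / (r − g) = 6,890.00 / (0.11 − 0.017) = 74,086.0215
Discount to today: PV = 74,086.0215 / (1 + 0.11)^2 = 74,086.0215 / 1.232100 = 60,129.88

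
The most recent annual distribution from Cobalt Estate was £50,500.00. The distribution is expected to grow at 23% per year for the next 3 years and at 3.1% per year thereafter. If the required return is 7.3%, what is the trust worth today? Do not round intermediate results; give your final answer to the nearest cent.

£2067629.57

D_1 = 62115.00000
D_2 = 76401.45000
D_3 = 93973.78350
Terminal value at year 3: TV = D_3×(1+g_2)/(r−g_2) = 96886.97079/0.042 = 2306832.63782
P_0 = D_1/(1+r)^1 + D_2/(1+r)^2 + D_3/(1+r)^3 + TV/(1+r)^3
    = 57889.09599 + 66359.35515 + 76068.97188 + 1867312.14309 = 2067629.56611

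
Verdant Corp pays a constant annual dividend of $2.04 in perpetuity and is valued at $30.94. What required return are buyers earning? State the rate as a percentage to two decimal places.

P = C/r ⇒ r = C/P = $2.04/$30.94 = 0.065934

6.59%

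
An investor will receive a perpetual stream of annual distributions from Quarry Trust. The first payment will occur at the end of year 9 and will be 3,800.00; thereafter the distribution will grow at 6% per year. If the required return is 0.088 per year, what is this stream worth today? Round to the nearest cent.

Value at end of year 8: C₁ / (r − g) = 3,800.00 / (0.088 − 0.06) = 135,714.2857
Discount to today: PV = 135,714.2857 / (1 + 0.088)^8 = 135,714.2857 / 1.963501 = 69,118.52

69118.52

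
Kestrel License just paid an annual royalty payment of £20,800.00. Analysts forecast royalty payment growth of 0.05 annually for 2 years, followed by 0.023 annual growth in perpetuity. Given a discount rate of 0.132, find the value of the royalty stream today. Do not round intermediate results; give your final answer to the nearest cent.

D_1 = 21840.00000
D_2 = 22932.00000
Terminal value at year 2: TV = D_2×(1+g_2)/(r−g_2) = 23459.43600/0.109 = 215224.18349
P_0 = D_1/(1+r)^1 + D_2/(1+r)^2 + TV/(1+r)^2
    = 19293.28622 + 17895.71602 + 167957.04114 = 205146.04338

£205146.04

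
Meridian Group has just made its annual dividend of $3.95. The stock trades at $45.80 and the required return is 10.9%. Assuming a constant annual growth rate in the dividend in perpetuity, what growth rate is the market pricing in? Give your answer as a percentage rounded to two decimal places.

2.09%

P = D₀(1+g)/(r−g) ⇒ P(r−g) = D₀(1+g) ⇒ g(P+D₀) = P·r − D₀
g = (P·r − D₀)/(P + D₀) = ($45.80×0.109 − $3.95) / ($45.80 + $3.95) = 0.020949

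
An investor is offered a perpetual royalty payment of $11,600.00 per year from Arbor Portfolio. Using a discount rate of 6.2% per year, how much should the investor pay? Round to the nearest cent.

Level perpetuity: PV = C / r = $11,600.00 / 0.062 = $187,096.77

$187096.77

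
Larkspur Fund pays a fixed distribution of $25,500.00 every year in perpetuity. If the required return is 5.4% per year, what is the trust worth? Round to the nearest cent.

Level perpetuity: PV = C / r = $25,500.00 / 0.054 = $472,222.22

$472222.22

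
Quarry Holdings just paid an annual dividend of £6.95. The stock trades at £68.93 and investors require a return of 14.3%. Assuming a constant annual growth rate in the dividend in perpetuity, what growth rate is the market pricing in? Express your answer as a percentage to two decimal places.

3.83%

P = D₀(1+g)/(r−g) ⇒ P(r−g) = D₀(1+g) ⇒ g(P+D₀) = P·r − D₀
g = (P·r − D₀)/(P + D₀) = (£68.93×0.143 − £6.95) / (£68.93 + £6.95) = 0.038310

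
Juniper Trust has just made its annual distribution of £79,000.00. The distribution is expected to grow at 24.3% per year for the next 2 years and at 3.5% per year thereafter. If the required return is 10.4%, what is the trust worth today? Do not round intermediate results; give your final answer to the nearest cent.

D_1 = 98197.00000
D_2 = 122058.87100
Terminal value at year 2: TV = D_2×(1+g_2)/(r−g_2) = 126330.93148/0.069 = 1830883.06500
P_0 = D_1/(1+r)^1 + D_2/(1+r)^2 + TV/(1+r)^2
    = 88946.55797 + 100145.44525 + 1502181.67878 = 1691273.68200

£1691273.68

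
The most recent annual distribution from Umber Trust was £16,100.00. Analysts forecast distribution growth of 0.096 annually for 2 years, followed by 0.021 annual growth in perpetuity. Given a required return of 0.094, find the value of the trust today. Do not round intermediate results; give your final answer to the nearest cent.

D_1 = 17645.60000
D_2 = 19339.57760
Terminal value at year 2: TV = D_2×(1+g_2)/(r−g_2) = 19745.70873/0.073 = 270489.16068
P_0 = D_1/(1+r)^1 + D_2/(1+r)^2 + TV/(1+r)^2
    = 16129.43327 + 16158.92035 + 226003.52987 = 258291.88350

£258291.88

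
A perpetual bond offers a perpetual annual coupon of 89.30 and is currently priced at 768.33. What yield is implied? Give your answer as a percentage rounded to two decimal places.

P = C/r ⇒ r = C/P = 89.30/768.33 = 0.116226

11.62%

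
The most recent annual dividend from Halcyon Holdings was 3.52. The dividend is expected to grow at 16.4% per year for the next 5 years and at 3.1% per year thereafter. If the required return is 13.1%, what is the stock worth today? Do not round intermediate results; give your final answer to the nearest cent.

61.11

D_1 = 4.09728
D_2 = 4.76923
D_3 = 5.55139
D_4 = 6.46182
D_5 = 7.52155
Terminal value at year 5: TV = D_5×(1+g_2)/(r−g_2) = 7.75472/0.1 = 77.54722
P_0 = D_1/(1+r)^1 + D_2/(1+r)^2 + D_3/(1+r)^3 + D_4/(1+r)^4 + D_5/(1+r)^5 + TV/(1+r)^5
    = 3.62271 + 3.72841 + 3.83719 + 3.94915 + 4.06438 + 41.90378 = 61.10563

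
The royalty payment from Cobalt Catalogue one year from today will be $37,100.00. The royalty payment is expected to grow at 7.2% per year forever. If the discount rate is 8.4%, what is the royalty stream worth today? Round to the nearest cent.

$3091666.67

Growing perpetuity: P = D₁ / (r − g) = $37,100.0000 / (0.084 − 0.072) = $3,091,666.67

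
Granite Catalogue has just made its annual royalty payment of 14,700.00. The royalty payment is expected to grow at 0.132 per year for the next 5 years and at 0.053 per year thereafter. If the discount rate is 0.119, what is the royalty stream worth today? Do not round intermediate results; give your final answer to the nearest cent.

D_1 = 16640.40000
D_2 = 18836.93280
D_3 = 21323.40793
D_4 = 24138.09778
D_5 = 27324.32668
Terminal value at year 5: TV = D_5×(1+g_2)/(r−g_2) = 28772.51600/0.066 = 435947.21208
P_0 = D_1/(1+r)^1 + D_2/(1+r)^2 + D_3/(1+r)^3 + D_4/(1+r)^4 + D_5/(1+r)^5 + TV/(1+r)^5
    = 14870.77748 + 15043.53897 + 15218.30752 + 15395.10644 + 15573.95933 + 248475.44211 = 324577.13186

324577.13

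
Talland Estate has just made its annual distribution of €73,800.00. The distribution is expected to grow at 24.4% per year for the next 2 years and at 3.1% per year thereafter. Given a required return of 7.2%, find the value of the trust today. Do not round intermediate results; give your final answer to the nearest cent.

D_1 = 91807.20000
D_2 = 114208.15680
Terminal value at year 2: TV = D_2×(1+g_2)/(r−g_2) = 117748.60966/0.041 = 2871917.30880
P_0 = D_1/(1+r)^1 + D_2/(1+r)^2 + TV/(1+r)^2
    = 85641.04478 + 99381.95868 + 2499092.66819 = 2684115.67164

€2684115.67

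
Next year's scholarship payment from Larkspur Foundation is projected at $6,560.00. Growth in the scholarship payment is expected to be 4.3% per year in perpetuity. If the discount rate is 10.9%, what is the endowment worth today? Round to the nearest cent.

$99393.94

Growing perpetuity: P = D₁ / (r − g) = $6,560.0000 / (0.109 − 0.043) = $99,393.94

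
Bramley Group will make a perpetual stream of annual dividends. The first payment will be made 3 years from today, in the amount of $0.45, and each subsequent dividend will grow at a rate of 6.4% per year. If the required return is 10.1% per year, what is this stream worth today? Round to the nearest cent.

Value at end of year 2: C₁ / (r − g) = $0.45 / (0.101 − 0.064) = $12.1622
Discount to today: PV = $12.1622 / (1 + 0.101)^2 = $12.1622 / 1.212201 = $10.03

$10.03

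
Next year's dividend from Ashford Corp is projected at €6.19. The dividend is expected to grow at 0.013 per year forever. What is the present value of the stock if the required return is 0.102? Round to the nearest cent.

€69.55

Growing perpetuity: P = D₁ / (r − g) = €6.1900 / (0.102 − 0.013) = €69.55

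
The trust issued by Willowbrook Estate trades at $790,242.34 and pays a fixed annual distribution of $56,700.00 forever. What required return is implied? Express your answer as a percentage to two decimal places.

7.18%

P = C/r ⇒ r = C/P = $56,700.00/$790,242.34 = 0.071750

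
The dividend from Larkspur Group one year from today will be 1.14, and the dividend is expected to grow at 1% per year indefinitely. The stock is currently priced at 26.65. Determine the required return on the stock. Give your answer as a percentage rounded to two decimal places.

P = D₁/(r − g) ⇒ r = D₁/P + g = 1.1400/26.65 + 0.01 = 0.042777 + 0.01 = 0.052777

5.28%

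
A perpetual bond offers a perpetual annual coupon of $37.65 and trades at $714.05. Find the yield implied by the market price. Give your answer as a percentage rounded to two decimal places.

P = C/r ⇒ r = C/P = $37.65/$714.05 = 0.052727

5.27%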